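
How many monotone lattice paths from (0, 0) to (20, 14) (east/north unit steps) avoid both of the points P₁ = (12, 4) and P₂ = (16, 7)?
Number of paths = 1252455270

Inclusion–exclusion. Total paths: C(34, 20) = 1391975640. Through P₁: C(16, 12)·C(18, 8) = 79639560. Through P₂: C(23, 16)·C(11, 4) = 80901810. Since P₁ is strictly southwest of P₂, a monotone path through both must visit P₁ then P₂; paths through both = C(16, 12)·C(7, 4)·C(11, 4) = 21021000. Avoid both = 1391975640 − 79639560 − 80901810 + 21021000 = 1252455270.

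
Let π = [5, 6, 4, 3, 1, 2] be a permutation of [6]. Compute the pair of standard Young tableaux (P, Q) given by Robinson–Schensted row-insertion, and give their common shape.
P = [1, 2] / [3, 6] / [4] / [5];  Q = [1, 2] / [3, 6] / [4] / [5];  common shape = (2, 2, 1, 1)

Row-insert the values π_1, π_2, … into P one at a time, bumping the leftmost entry strictly greater than the inserted value down to the next row. The recording tableau Q records, in position (i, j), the step at which that cell was added to P.
  Insert 5 (step 1): P = [5];  Q = [1]
  Insert 6 (step 2): P = [5, 6];  Q = [1, 2]
  Insert 4 (step 3): P = [4, 6] / [5];  Q = [1, 2] / [3]
  Insert 3 (step 4): P = [3, 6] / [4] / [5];  Q = [1, 2] / [3] / [4]
  Insert 1 (step 5): P = [1, 6] / [3] / [4] / [5];  Q = [1, 2] / [3] / [4] / [5]
  Insert 2 (step 6): P = [1, 2] / [3, 6] / [4] / [5];  Q = [1, 2] / [3, 6] / [4] / [5]
Final shape: (2, 2, 1, 1).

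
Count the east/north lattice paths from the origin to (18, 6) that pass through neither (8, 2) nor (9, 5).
Number of paths = 71331

Inclusion–exclusion. Total paths: C(24, 18) = 134596. Through P₁: C(10, 8)·C(14, 10) = 45045. Through P₂: C(14, 9)·C(10, 9) = 20020. Since P₁ is strictly southwest of P₂, a monotone path through both must visit P₁ then P₂; paths through both = C(10, 8)·C(4, 1)·C(10, 9) = 1800. Avoid both = 134596 − 45045 − 20020 + 1800 = 71331.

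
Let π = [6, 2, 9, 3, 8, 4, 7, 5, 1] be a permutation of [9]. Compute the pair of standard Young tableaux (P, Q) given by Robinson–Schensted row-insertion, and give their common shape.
P = [1, 3, 4, 5] / [2, 7] / [6] / [8] / [9];  Q = [1, 3, 5, 7] / [2, 4] / [6] / [8] / [9];  common shape = (4, 2, 1, 1, 1)

Row-insert the values π_1, π_2, … into P one at a time, bumping the leftmost entry strictly greater than the inserted value down to the next row. The recording tableau Q records, in position (i, j), the step at which that cell was added to P.
  Insert 6 (step 1): P = [6];  Q = [1]
  Insert 2 (step 2): P = [2] / [6];  Q = [1] / [2]
  Insert 9 (step 3): P = [2, 9] / [6];  Q = [1, 3] / [2]
  Insert 3 (step 4): P = [2, 3] / [6, 9];  Q = [1, 3] / [2, 4]
  Insert 8 (step 5): P = [2, 3, 8] / [6, 9];  Q = [1, 3, 5] / [2, 4]
  Insert 4 (step 6): P = [2, 3, 4] / [6, 8] / [9];  Q = [1, 3, 5] / [2, 4] / [6]
  Insert 7 (step 7): P = [2, 3, 4, 7] / [6, 8] / [9];  Q = [1, 3, 5, 7] / [2, 4] / [6]
  Insert 5 (step 8): P = [2, 3, 4, 5] / [6, 7] / [8] / [9];  Q = [1, 3, 5, 7] / [2, 4] / [6] / [8]
  Insert 1 (step 9): P = [1, 3, 4, 5] / [2, 7] / [6] / [8] / [9];  Q = [1, 3, 5, 7] / [2, 4] / [6] / [8] / [9]
Final shape: (4, 2, 1, 1, 1).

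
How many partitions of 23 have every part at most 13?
p(23, parts ≤ 13) = 1158

Use the recurrence p(n, m) = p(n, m−1) + p(n−m, m): either the largest part is < m (count p(n, m−1)) or the largest part is exactly m (remove one copy of m, count p(n−m, m)). With p(0, ·) = 1 this gives p(23, parts ≤ 13) = 1158. (By conjugating Young diagrams, this also counts partitions of 23 into at most 13 parts.)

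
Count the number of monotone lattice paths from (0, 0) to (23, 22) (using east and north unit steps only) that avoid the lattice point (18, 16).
Number of paths = 3098485183140

Total paths from (0, 0) to (23, 22): C(45, 23) = 4116715363800. Paths through (18, 16): (paths (0, 0) → (18, 16)) × (paths (18, 16) → (23, 22)) = C(34, 18) · C(11, 5) = 2203961430 · 462 = 1018230180660. Avoidance count = 4116715363800 − 1018230180660 = 3098485183140.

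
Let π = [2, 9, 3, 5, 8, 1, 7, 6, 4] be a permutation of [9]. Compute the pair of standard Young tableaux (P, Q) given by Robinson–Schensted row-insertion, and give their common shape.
P = [1, 3, 4, 6] / [2, 5] / [7] / [8] / [9];  Q = [1, 2, 4, 5] / [3, 7] / [6] / [8] / [9];  common shape = (4, 2, 1, 1, 1)

Row-insert the values π_1, π_2, … into P one at a time, bumping the leftmost entry strictly greater than the inserted value down to the next row. The recording tableau Q records, in position (i, j), the step at which that cell was added to P.
  Insert 2 (step 1): P = [2];  Q = [1]
  Insert 9 (step 2): P = [2, 9];  Q = [1, 2]
  Insert 3 (step 3): P = [2, 3] / [9];  Q = [1, 2] / [3]
  Insert 5 (step 4): P = [2, 3, 5] / [9];  Q = [1, 2, 4] / [3]
  Insert 8 (step 5): P = [2, 3, 5, 8] / [9];  Q = [1, 2, 4, 5] / [3]
  Insert 1 (step 6): P = [1, 3, 5, 8] / [2] / [9];  Q = [1, 2, 4, 5] / [3] / [6]
  Insert 7 (step 7): P = [1, 3, 5, 7] / [2, 8] / [9];  Q = [1, 2, 4, 5] / [3, 7] / [6]
  Insert 6 (step 8): P = [1, 3, 5, 6] / [2, 7] / [8] / [9];  Q = [1, 2, 4, 5] / [3, 7] / [6] / [8]
  Insert 4 (step 9): P = [1, 3, 4, 6] / [2, 5] / [7] / [8] / [9];  Q = [1, 2, 4, 5] / [3, 7] / [6] / [8] / [9]
Final shape: (4, 2, 1, 1, 1).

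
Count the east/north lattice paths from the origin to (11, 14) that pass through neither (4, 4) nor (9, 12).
Number of paths = 1873000

Inclusion–exclusion. Total paths: C(25, 11) = 4457400. Through P₁: C(8, 4)·C(17, 7) = 1361360. Through P₂: C(21, 9)·C(4, 2) = 1763580. Since P₁ is strictly southwest of P₂, a monotone path through both must visit P₁ then P₂; paths through both = C(8, 4)·C(13, 5)·C(4, 2) = 540540. Avoid both = 4457400 − 1361360 − 1763580 + 540540 = 1873000.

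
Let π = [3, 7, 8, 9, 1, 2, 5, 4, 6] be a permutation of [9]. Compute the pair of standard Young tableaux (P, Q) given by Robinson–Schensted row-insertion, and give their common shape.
P = [1, 2, 4, 6] / [3, 5, 8, 9] / [7];  Q = [1, 2, 3, 4] / [5, 6, 7, 9] / [8];  common shape = (4, 4, 1)

Row-insert the values π_1, π_2, … into P one at a time, bumping the leftmost entry strictly greater than the inserted value down to the next row. The recording tableau Q records, in position (i, j), the step at which that cell was added to P.
  Insert 3 (step 1): P = [3];  Q = [1]
  Insert 7 (step 2): P = [3, 7];  Q = [1, 2]
  Insert 8 (step 3): P = [3, 7, 8];  Q = [1, 2, 3]
  Insert 9 (step 4): P = [3, 7, 8, 9];  Q = [1, 2, 3, 4]
  Insert 1 (step 5): P = [1, 7, 8, 9] / [3];  Q = [1, 2, 3, 4] / [5]
  Insert 2 (step 6): P = [1, 2, 8, 9] / [3, 7];  Q = [1, 2, 3, 4] / [5, 6]
  Insert 5 (step 7): P = [1, 2, 5, 9] / [3, 7, 8];  Q = [1, 2, 3, 4] / [5, 6, 7]
  Insert 4 (step 8): P = [1, 2, 4, 9] / [3, 5, 8] / [7];  Q = [1, 2, 3, 4] / [5, 6, 7] / [8]
  Insert 6 (step 9): P = [1, 2, 4, 6] / [3, 5, 8, 9] / [7];  Q = [1, 2, 3, 4] / [5, 6, 7, 9] / [8]
Final shape: (4, 4, 1).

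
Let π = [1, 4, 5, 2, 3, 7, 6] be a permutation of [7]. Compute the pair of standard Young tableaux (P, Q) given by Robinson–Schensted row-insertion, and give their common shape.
P = [1, 2, 3, 6] / [4, 5, 7];  Q = [1, 2, 3, 6] / [4, 5, 7];  common shape = (4, 3)

Row-insert the values π_1, π_2, … into P one at a time, bumping the leftmost entry strictly greater than the inserted value down to the next row. The recording tableau Q records, in position (i, j), the step at which that cell was added to P.
  Insert 1 (step 1): P = [1];  Q = [1]
  Insert 4 (step 2): P = [1, 4];  Q = [1, 2]
  Insert 5 (step 3): P = [1, 4, 5];  Q = [1, 2, 3]
  Insert 2 (step 4): P = [1, 2, 5] / [4];  Q = [1, 2, 3] / [4]
  Insert 3 (step 5): P = [1, 2, 3] / [4, 5];  Q = [1, 2, 3] / [4, 5]
  Insert 7 (step 6): P = [1, 2, 3, 7] / [4, 5];  Q = [1, 2, 3, 6] / [4, 5]
  Insert 6 (step 7): P = [1, 2, 3, 6] / [4, 5, 7];  Q = [1, 2, 3, 6] / [4, 5, 7]
Final shape: (4, 3).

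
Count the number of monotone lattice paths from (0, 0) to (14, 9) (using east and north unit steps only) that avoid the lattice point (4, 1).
Number of paths = 598400

Total paths from (0, 0) to (14, 9): C(23, 14) = 817190. Paths through (4, 1): (paths (0, 0) → (4, 1)) × (paths (4, 1) → (14, 9)) = C(5, 4) · C(18, 10) = 5 · 43758 = 218790. Avoidance count = 817190 − 218790 = 598400.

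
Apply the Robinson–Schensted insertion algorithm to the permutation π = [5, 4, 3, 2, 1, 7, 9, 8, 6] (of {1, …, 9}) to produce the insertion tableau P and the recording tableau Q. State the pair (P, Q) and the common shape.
P = [1, 6, 8] / [2, 7] / [3, 9] / [4] / [5];  Q = [1, 6, 7] / [2, 8] / [3, 9] / [4] / [5];  common shape = (3, 2, 2, 1, 1)

Row-insert the values π_1, π_2, … into P one at a time, bumping the leftmost entry strictly greater than the inserted value down to the next row. The recording tableau Q records, in position (i, j), the step at which that cell was added to P.
  Insert 5 (step 1): P = [5];  Q = [1]
  Insert 4 (step 2): P = [4] / [5];  Q = [1] / [2]
  Insert 3 (step 3): P = [3] / [4] / [5];  Q = [1] / [2] / [3]
  Insert 2 (step 4): P = [2] / [3] / [4] / [5];  Q = [1] / [2] / [3] / [4]
  Insert 1 (step 5): P = [1] / [2] / [3] / [4] / [5];  Q = [1] / [2] / [3] / [4] / [5]
  Insert 7 (step 6): P = [1, 7] / [2] / [3] / [4] / [5];  Q = [1, 6] / [2] / [3] / [4] / [5]
  Insert 9 (step 7): P = [1, 7, 9] / [2] / [3] / [4] / [5];  Q = [1, 6, 7] / [2] / [3] / [4] / [5]
  Insert 8 (step 8): P = [1, 7, 8] / [2, 9] / [3] / [4] / [5];  Q = [1, 6, 7] / [2, 8] / [3] / [4] / [5]
  Insert 6 (step 9): P = [1, 6, 8] / [2, 7] / [3, 9] / [4] / [5];  Q = [1, 6, 7] / [2, 8] / [3, 9] / [4] / [5]
Final shape: (3, 2, 2, 1, 1).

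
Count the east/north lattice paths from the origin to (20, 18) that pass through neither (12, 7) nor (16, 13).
Number of paths = 22551987984

Inclusion–exclusion. Total paths: C(38, 20) = 33578000610. Through P₁: C(19, 12)·C(19, 8) = 3808425816. Through P₂: C(29, 16)·C(9, 4) = 8550853290. Since P₁ is strictly southwest of P₂, a monotone path through both must visit P₁ then P₂; paths through both = C(19, 12)·C(10, 4)·C(9, 4) = 1333266480. Avoid both = 33578000610 − 3808425816 − 8550853290 + 1333266480 = 22551987984.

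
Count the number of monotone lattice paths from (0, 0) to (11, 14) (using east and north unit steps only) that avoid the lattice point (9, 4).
Number of paths = 4410210

Total paths from (0, 0) to (11, 14): C(25, 11) = 4457400. Paths through (9, 4): (paths (0, 0) → (9, 4)) × (paths (9, 4) → (11, 14)) = C(13, 9) · C(12, 2) = 715 · 66 = 47190. Avoidance count = 4457400 − 47190 = 4410210.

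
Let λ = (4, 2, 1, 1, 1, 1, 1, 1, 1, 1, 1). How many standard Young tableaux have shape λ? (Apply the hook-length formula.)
# SYT of shape (4, 2, 1, 1, 1, 1, 1, 1, 1, 1, 1) = 2925

Hook-length formula: f^λ = n! / Π hook(c), product over all cells c of the Young diagram. For λ = (4, 2, 1, 1, 1, 1, 1, 1, 1, 1, 1), n = 15 boxes. Hook lengths by row (left-to-right, top-to-bottom): [14, 4, 2, 1]; [11, 1]; [9]; [8]; [7]; [6]; [5]; [4]; [3]; [2]; [1]. Product of hooks = 447068160. So f^λ = 15! / 447068160 = 1307674368000 / 447068160 = 2925.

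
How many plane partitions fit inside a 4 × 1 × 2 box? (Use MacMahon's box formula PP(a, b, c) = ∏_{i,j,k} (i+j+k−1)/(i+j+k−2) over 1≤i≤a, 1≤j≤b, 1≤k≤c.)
PP(4, 1, 2) = 15

Evaluate the triple product over i = 1..4, j = 1..1, k = 1..2. The factors are (2/1) · (3/2) · (3/2) · (4/3) · (4/3) · (5/4) · (5/4) · (6/5). The numerators and denominators telescope so the product is an integer; carrying out the multiplication exactly gives PP(4, 1, 2) = 15.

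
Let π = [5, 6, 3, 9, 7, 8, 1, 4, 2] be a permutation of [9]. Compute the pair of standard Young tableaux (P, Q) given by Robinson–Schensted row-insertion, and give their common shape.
P = [1, 2, 7, 8] / [3, 4] / [5, 6] / [9];  Q = [1, 2, 4, 6] / [3, 5] / [7, 8] / [9];  common shape = (4, 2, 2, 1)

Row-insert the values π_1, π_2, … into P one at a time, bumping the leftmost entry strictly greater than the inserted value down to the next row. The recording tableau Q records, in position (i, j), the step at which that cell was added to P.
  Insert 5 (step 1): P = [5];  Q = [1]
  Insert 6 (step 2): P = [5, 6];  Q = [1, 2]
  Insert 3 (step 3): P = [3, 6] / [5];  Q = [1, 2] / [3]
  Insert 9 (step 4): P = [3, 6, 9] / [5];  Q = [1, 2, 4] / [3]
  Insert 7 (step 5): P = [3, 6, 7] / [5, 9];  Q = [1, 2, 4] / [3, 5]
  Insert 8 (step 6): P = [3, 6, 7, 8] / [5, 9];  Q = [1, 2, 4, 6] / [3, 5]
  Insert 1 (step 7): P = [1, 6, 7, 8] / [3, 9] / [5];  Q = [1, 2, 4, 6] / [3, 5] / [7]
  Insert 4 (step 8): P = [1, 4, 7, 8] / [3, 6] / [5, 9];  Q = [1, 2, 4, 6] / [3, 5] / [7, 8]
  Insert 2 (step 9): P = [1, 2, 7, 8] / [3, 4] / [5, 6] / [9];  Q = [1, 2, 4, 6] / [3, 5] / [7, 8] / [9]
Final shape: (4, 2, 2, 1).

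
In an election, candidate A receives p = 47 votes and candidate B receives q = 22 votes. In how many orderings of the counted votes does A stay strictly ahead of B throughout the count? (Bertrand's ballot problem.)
Strict-lead orderings = 213286697842764000

Total orderings of the 69 votes with 47 for A: C(69, 47) = 588671286046028640. By the Bertrand ballot formula (Cycle Lemma / reflection principle), the number of orderings in which A is strictly ahead of B throughout is (p − q)/(p + q) · C(p + q, p) = (47 − 22)/(47 + 22) · 588671286046028640 = 213286697842764000.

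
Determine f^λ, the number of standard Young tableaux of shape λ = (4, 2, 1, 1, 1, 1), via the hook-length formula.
# SYT of shape (4, 2, 1, 1, 1, 1) = 350

Hook-length formula: f^λ = n! / Π hook(c), product over all cells c of the Young diagram. For λ = (4, 2, 1, 1, 1, 1), n = 10 boxes. Hook lengths by row (left-to-right, top-to-bottom): [9, 4, 2, 1]; [6, 1]; [4]; [3]; [2]; [1]. Product of hooks = 10368. So f^λ = 10! / 10368 = 3628800 / 10368 = 350.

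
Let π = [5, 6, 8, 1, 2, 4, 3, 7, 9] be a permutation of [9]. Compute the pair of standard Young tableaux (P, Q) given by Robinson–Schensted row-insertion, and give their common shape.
P = [1, 2, 3, 7, 9] / [4, 6, 8] / [5];  Q = [1, 2, 3, 8, 9] / [4, 5, 6] / [7];  common shape = (5, 3, 1)

Row-insert the values π_1, π_2, … into P one at a time, bumping the leftmost entry strictly greater than the inserted value down to the next row. The recording tableau Q records, in position (i, j), the step at which that cell was added to P.
  Insert 5 (step 1): P = [5];  Q = [1]
  Insert 6 (step 2): P = [5, 6];  Q = [1, 2]
  Insert 8 (step 3): P = [5, 6, 8];  Q = [1, 2, 3]
  Insert 1 (step 4): P = [1, 6, 8] / [5];  Q = [1, 2, 3] / [4]
  Insert 2 (step 5): P = [1, 2, 8] / [5, 6];  Q = [1, 2, 3] / [4, 5]
  Insert 4 (step 6): P = [1, 2, 4] / [5, 6, 8];  Q = [1, 2, 3] / [4, 5, 6]
  Insert 3 (step 7): P = [1, 2, 3] / [4, 6, 8] / [5];  Q = [1, 2, 3] / [4, 5, 6] / [7]
  Insert 7 (step 8): P = [1, 2, 3, 7] / [4, 6, 8] / [5];  Q = [1, 2, 3, 8] / [4, 5, 6] / [7]
  Insert 9 (step 9): P = [1, 2, 3, 7, 9] / [4, 6, 8] / [5];  Q = [1, 2, 3, 8, 9] / [4, 5, 6] / [7]
Final shape: (5, 3, 1).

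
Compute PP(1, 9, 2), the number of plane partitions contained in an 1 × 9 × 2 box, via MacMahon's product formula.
PP(1, 9, 2) = 55

Evaluate the triple product over i = 1..1, j = 1..9, k = 1..2. The factors are (2/1) · (3/2) · (3/2) · (4/3) · (4/3) · (5/4) · (5/4) · (6/5) · … (18 factors total). The numerators and denominators telescope so the product is an integer; carrying out the multiplication exactly gives PP(1, 9, 2) = 55.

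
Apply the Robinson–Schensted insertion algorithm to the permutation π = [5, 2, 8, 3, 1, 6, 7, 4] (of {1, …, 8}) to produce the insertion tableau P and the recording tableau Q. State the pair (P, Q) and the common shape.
P = [1, 3, 4, 7] / [2, 6] / [5, 8];  Q = [1, 3, 6, 7] / [2, 4] / [5, 8];  common shape = (4, 2, 2)

Row-insert the values π_1, π_2, … into P one at a time, bumping the leftmost entry strictly greater than the inserted value down to the next row. The recording tableau Q records, in position (i, j), the step at which that cell was added to P.
  Insert 5 (step 1): P = [5];  Q = [1]
  Insert 2 (step 2): P = [2] / [5];  Q = [1] / [2]
  Insert 8 (step 3): P = [2, 8] / [5];  Q = [1, 3] / [2]
  Insert 3 (step 4): P = [2, 3] / [5, 8];  Q = [1, 3] / [2, 4]
  Insert 1 (step 5): P = [1, 3] / [2, 8] / [5];  Q = [1, 3] / [2, 4] / [5]
  Insert 6 (step 6): P = [1, 3, 6] / [2, 8] / [5];  Q = [1, 3, 6] / [2, 4] / [5]
  Insert 7 (step 7): P = [1, 3, 6, 7] / [2, 8] / [5];  Q = [1, 3, 6, 7] / [2, 4] / [5]
  Insert 4 (step 8): P = [1, 3, 4, 7] / [2, 6] / [5, 8];  Q = [1, 3, 6, 7] / [2, 4] / [5, 8]
Final shape: (4, 2, 2).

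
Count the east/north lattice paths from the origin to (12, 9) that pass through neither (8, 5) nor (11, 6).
Number of paths = 174928

Inclusion–exclusion. Total paths: C(21, 12) = 293930. Through P₁: C(13, 8)·C(8, 4) = 90090. Through P₂: C(17, 11)·C(4, 1) = 49504. Since P₁ is strictly southwest of P₂, a monotone path through both must visit P₁ then P₂; paths through both = C(13, 8)·C(4, 3)·C(4, 1) = 20592. Avoid both = 293930 − 90090 − 49504 + 20592 = 174928.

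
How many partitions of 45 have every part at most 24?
p(45, parts ≤ 24) = 86420

Use the recurrence p(n, m) = p(n, m−1) + p(n−m, m): either the largest part is < m (count p(n, m−1)) or the largest part is exactly m (remove one copy of m, count p(n−m, m)). With p(0, ·) = 1 this gives p(45, parts ≤ 24) = 86420. (By conjugating Young diagrams, this also counts partitions of 45 into at most 24 parts.)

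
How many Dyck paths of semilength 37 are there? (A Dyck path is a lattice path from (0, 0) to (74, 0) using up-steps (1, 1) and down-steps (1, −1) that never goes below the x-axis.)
C_37 = 45950804324621742364

These Dyck paths are counted by the Catalan number C_n = (1/(n + 1)) · C(2n, n). For n = 37: C_37 = (1/38) · C(74, 37) = 1746130564335626209832/38 = 45950804324621742364.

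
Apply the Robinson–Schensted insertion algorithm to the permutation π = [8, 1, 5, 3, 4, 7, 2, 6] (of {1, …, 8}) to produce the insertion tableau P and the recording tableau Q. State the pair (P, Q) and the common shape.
P = [1, 2, 4, 6] / [3, 7] / [5] / [8];  Q = [1, 3, 5, 6] / [2, 8] / [4] / [7];  common shape = (4, 2, 1, 1)

Row-insert the values π_1, π_2, … into P one at a time, bumping the leftmost entry strictly greater than the inserted value down to the next row. The recording tableau Q records, in position (i, j), the step at which that cell was added to P.
  Insert 8 (step 1): P = [8];  Q = [1]
  Insert 1 (step 2): P = [1] / [8];  Q = [1] / [2]
  Insert 5 (step 3): P = [1, 5] / [8];  Q = [1, 3] / [2]
  Insert 3 (step 4): P = [1, 3] / [5] / [8];  Q = [1, 3] / [2] / [4]
  Insert 4 (step 5): P = [1, 3, 4] / [5] / [8];  Q = [1, 3, 5] / [2] / [4]
  Insert 7 (step 6): P = [1, 3, 4, 7] / [5] / [8];  Q = [1, 3, 5, 6] / [2] / [4]
  Insert 2 (step 7): P = [1, 2, 4, 7] / [3] / [5] / [8];  Q = [1, 3, 5, 6] / [2] / [4] / [7]
  Insert 6 (step 8): P = [1, 2, 4, 6] / [3, 7] / [5] / [8];  Q = [1, 3, 5, 6] / [2, 8] / [4] / [7]
Final shape: (4, 2, 1, 1).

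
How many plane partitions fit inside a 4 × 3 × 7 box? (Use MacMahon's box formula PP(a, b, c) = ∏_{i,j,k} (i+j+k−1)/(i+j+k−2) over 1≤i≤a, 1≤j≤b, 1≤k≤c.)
PP(4, 3, 7) = 1557270

Evaluate the triple product over i = 1..4, j = 1..3, k = 1..7. The factors are (2/1) · (3/2) · (4/3) · (5/4) · (6/5) · (7/6) · (8/7) · (3/2) · … (84 factors total). The numerators and denominators telescope so the product is an integer; carrying out the multiplication exactly gives PP(4, 3, 7) = 1557270.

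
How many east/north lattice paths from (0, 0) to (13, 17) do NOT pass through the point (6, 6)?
Number of paths = 90354474

Total paths from (0, 0) to (13, 17): C(30, 13) = 119759850. Paths through (6, 6): (paths (0, 0) → (6, 6)) × (paths (6, 6) → (13, 17)) = C(12, 6) · C(18, 7) = 924 · 31824 = 29405376. Avoidance count = 119759850 − 29405376 = 90354474.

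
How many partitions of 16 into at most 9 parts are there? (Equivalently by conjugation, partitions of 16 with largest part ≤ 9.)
p(16, parts ≤ 9) = 201

Partitions of 16 with all parts ≤ 9: 9+7, 9+6+1, 9+5+2, 9+5+1+1, 9+4+3, 9+4+2+1, 9+4+1+1+1, 9+3+3+1, 9+3+2+2, 9+3+2+1+1, 9+3+1+1+1+1, 9+2+2+2+1, 9+2+2+1+1+1, 9+2+1+1+1+1+1, 9+1+1+1+1+1+1+1, 8+8, 8+7+1, 8+6+2, 8+6+1+1, 8+5+3, 8+5+2+1, 8+5+1+1+1, 8+4+4, 8+4+3+1, 8+4+2+2, 8+4+2+1+1, 8+4+1+1+1+1, 8+3+3+2, 8+3+3+1+1, 8+3+2+2+1, … (201 total). Count = 201.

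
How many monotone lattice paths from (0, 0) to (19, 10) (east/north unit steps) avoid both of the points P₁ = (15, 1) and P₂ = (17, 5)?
Number of paths = 19470596

Inclusion–exclusion. Total paths: C(29, 19) = 20030010. Through P₁: C(16, 15)·C(13, 4) = 11440. Through P₂: C(22, 17)·C(7, 2) = 553014. Since P₁ is strictly southwest of P₂, a monotone path through both must visit P₁ then P₂; paths through both = C(16, 15)·C(6, 2)·C(7, 2) = 5040. Avoid both = 20030010 − 11440 − 553014 + 5040 = 19470596.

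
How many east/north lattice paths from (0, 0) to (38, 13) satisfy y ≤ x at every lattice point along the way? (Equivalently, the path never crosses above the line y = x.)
Number of paths = 317506779800

By the reflection principle (André's argument), the number of monotone paths to (38, 13) with n ≤ m that never go above y = x is C(51, 38) − C(51, 39) = 476260169700 − 158753389900 = 317506779800.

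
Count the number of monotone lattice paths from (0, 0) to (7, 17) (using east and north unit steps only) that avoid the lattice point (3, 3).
Number of paths = 284904

Total paths from (0, 0) to (7, 17): C(24, 7) = 346104. Paths through (3, 3): (paths (0, 0) → (3, 3)) × (paths (3, 3) → (7, 17)) = C(6, 3) · C(18, 4) = 20 · 3060 = 61200. Avoidance count = 346104 − 61200 = 284904.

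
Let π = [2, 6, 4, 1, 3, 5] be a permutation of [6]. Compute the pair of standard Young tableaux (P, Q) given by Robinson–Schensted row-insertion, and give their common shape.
P = [1, 3, 5] / [2, 4] / [6];  Q = [1, 2, 6] / [3, 5] / [4];  common shape = (3, 2, 1)

Row-insert the values π_1, π_2, … into P one at a time, bumping the leftmost entry strictly greater than the inserted value down to the next row. The recording tableau Q records, in position (i, j), the step at which that cell was added to P.
  Insert 2 (step 1): P = [2];  Q = [1]
  Insert 6 (step 2): P = [2, 6];  Q = [1, 2]
  Insert 4 (step 3): P = [2, 4] / [6];  Q = [1, 2] / [3]
  Insert 1 (step 4): P = [1, 4] / [2] / [6];  Q = [1, 2] / [3] / [4]
  Insert 3 (step 5): P = [1, 3] / [2, 4] / [6];  Q = [1, 2] / [3, 5] / [4]
  Insert 5 (step 6): P = [1, 3, 5] / [2, 4] / [6];  Q = [1, 2, 6] / [3, 5] / [4]
Final shape: (3, 2, 1).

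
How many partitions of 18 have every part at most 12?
p(18, parts ≤ 12) = 366

Use the recurrence p(n, m) = p(n, m−1) + p(n−m, m): either the largest part is < m (count p(n, m−1)) or the largest part is exactly m (remove one copy of m, count p(n−m, m)). With p(0, ·) = 1 this gives p(18, parts ≤ 12) = 366. (By conjugating Young diagrams, this also counts partitions of 18 into at most 12 parts.)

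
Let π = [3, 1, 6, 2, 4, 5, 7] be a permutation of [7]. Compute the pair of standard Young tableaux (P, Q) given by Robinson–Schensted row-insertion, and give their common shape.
P = [1, 2, 4, 5, 7] / [3, 6];  Q = [1, 3, 5, 6, 7] / [2, 4];  common shape = (5, 2)

Row-insert the values π_1, π_2, … into P one at a time, bumping the leftmost entry strictly greater than the inserted value down to the next row. The recording tableau Q records, in position (i, j), the step at which that cell was added to P.
  Insert 3 (step 1): P = [3];  Q = [1]
  Insert 1 (step 2): P = [1] / [3];  Q = [1] / [2]
  Insert 6 (step 3): P = [1, 6] / [3];  Q = [1, 3] / [2]
  Insert 2 (step 4): P = [1, 2] / [3, 6];  Q = [1, 3] / [2, 4]
  Insert 4 (step 5): P = [1, 2, 4] / [3, 6];  Q = [1, 3, 5] / [2, 4]
  Insert 5 (step 6): P = [1, 2, 4, 5] / [3, 6];  Q = [1, 3, 5, 6] / [2, 4]
  Insert 7 (step 7): P = [1, 2, 4, 5, 7] / [3, 6];  Q = [1, 3, 5, 6, 7] / [2, 4]
Final shape: (5, 2).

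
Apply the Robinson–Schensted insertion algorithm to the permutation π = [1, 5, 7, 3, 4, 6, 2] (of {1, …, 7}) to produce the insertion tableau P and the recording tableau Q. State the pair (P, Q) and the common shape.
P = [1, 2, 4, 6] / [3, 7] / [5];  Q = [1, 2, 3, 6] / [4, 5] / [7];  common shape = (4, 2, 1)

Row-insert the values π_1, π_2, … into P one at a time, bumping the leftmost entry strictly greater than the inserted value down to the next row. The recording tableau Q records, in position (i, j), the step at which that cell was added to P.
  Insert 1 (step 1): P = [1];  Q = [1]
  Insert 5 (step 2): P = [1, 5];  Q = [1, 2]
  Insert 7 (step 3): P = [1, 5, 7];  Q = [1, 2, 3]
  Insert 3 (step 4): P = [1, 3, 7] / [5];  Q = [1, 2, 3] / [4]
  Insert 4 (step 5): P = [1, 3, 4] / [5, 7];  Q = [1, 2, 3] / [4, 5]
  Insert 6 (step 6): P = [1, 3, 4, 6] / [5, 7];  Q = [1, 2, 3, 6] / [4, 5]
  Insert 2 (step 7): P = [1, 2, 4, 6] / [3, 7] / [5];  Q = [1, 2, 3, 6] / [4, 5] / [7]
Final shape: (4, 2, 1).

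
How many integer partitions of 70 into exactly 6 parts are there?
p(70, 6 parts) = 26207

Partitions of n into exactly k parts are in bijection with partitions of n − k into at most k parts (subtract 1 from each part). So p(70, exactly 6) = p(64, parts ≤ 6). Computing via the recurrence p(m, j) = p(m, j−1) + p(m−j, j) gives 26207.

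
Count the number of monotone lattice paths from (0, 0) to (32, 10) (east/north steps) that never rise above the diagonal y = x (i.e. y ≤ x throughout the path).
Number of paths = 1025551163

By the reflection principle (André's argument), the number of monotone paths to (32, 10) with n ≤ m that never go above y = x is C(42, 32) − C(42, 33) = 1471442973 − 445891810 = 1025551163.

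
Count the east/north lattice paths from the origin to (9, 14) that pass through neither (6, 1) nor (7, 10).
Number of paths = 522600

Inclusion–exclusion. Total paths: C(23, 9) = 817190. Through P₁: C(7, 6)·C(16, 3) = 3920. Through P₂: C(17, 7)·C(6, 2) = 291720. Since P₁ is strictly southwest of P₂, a monotone path through both must visit P₁ then P₂; paths through both = C(7, 6)·C(10, 1)·C(6, 2) = 1050. Avoid both = 817190 − 3920 − 291720 + 1050 = 522600.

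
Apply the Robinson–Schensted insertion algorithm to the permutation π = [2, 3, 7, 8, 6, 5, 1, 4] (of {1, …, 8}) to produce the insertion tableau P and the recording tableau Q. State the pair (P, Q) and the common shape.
P = [1, 3, 4, 8] / [2, 5] / [6] / [7];  Q = [1, 2, 3, 4] / [5, 8] / [6] / [7];  common shape = (4, 2, 1, 1)

Row-insert the values π_1, π_2, … into P one at a time, bumping the leftmost entry strictly greater than the inserted value down to the next row. The recording tableau Q records, in position (i, j), the step at which that cell was added to P.
  Insert 2 (step 1): P = [2];  Q = [1]
  Insert 3 (step 2): P = [2, 3];  Q = [1, 2]
  Insert 7 (step 3): P = [2, 3, 7];  Q = [1, 2, 3]
  Insert 8 (step 4): P = [2, 3, 7, 8];  Q = [1, 2, 3, 4]
  Insert 6 (step 5): P = [2, 3, 6, 8] / [7];  Q = [1, 2, 3, 4] / [5]
  Insert 5 (step 6): P = [2, 3, 5, 8] / [6] / [7];  Q = [1, 2, 3, 4] / [5] / [6]
  Insert 1 (step 7): P = [1, 3, 5, 8] / [2] / [6] / [7];  Q = [1, 2, 3, 4] / [5] / [6] / [7]
  Insert 4 (step 8): P = [1, 3, 4, 8] / [2, 5] / [6] / [7];  Q = [1, 2, 3, 4] / [5, 8] / [6] / [7]
Final shape: (4, 2, 1, 1).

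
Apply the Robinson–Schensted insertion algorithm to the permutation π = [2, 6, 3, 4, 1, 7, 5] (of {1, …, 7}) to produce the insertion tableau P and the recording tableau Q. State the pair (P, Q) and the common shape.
P = [1, 3, 4, 5] / [2, 7] / [6];  Q = [1, 2, 4, 6] / [3, 7] / [5];  common shape = (4, 2, 1)

Row-insert the values π_1, π_2, … into P one at a time, bumping the leftmost entry strictly greater than the inserted value down to the next row. The recording tableau Q records, in position (i, j), the step at which that cell was added to P.
  Insert 2 (step 1): P = [2];  Q = [1]
  Insert 6 (step 2): P = [2, 6];  Q = [1, 2]
  Insert 3 (step 3): P = [2, 3] / [6];  Q = [1, 2] / [3]
  Insert 4 (step 4): P = [2, 3, 4] / [6];  Q = [1, 2, 4] / [3]
  Insert 1 (step 5): P = [1, 3, 4] / [2] / [6];  Q = [1, 2, 4] / [3] / [5]
  Insert 7 (step 6): P = [1, 3, 4, 7] / [2] / [6];  Q = [1, 2, 4, 6] / [3] / [5]
  Insert 5 (step 7): P = [1, 3, 4, 5] / [2, 7] / [6];  Q = [1, 2, 4, 6] / [3, 7] / [5]
Final shape: (4, 2, 1).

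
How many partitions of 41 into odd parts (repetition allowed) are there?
p_odd(41) = 1260

Enumerate partitions using only odd parts via the recurrence o(n, m) = o(n, m−2) + o(n−m, m) over odd m, starting from the largest odd part ≤ n. This gives p_odd(41) = 1260. (Euler's theorem: equals the count of distinct-part partitions.)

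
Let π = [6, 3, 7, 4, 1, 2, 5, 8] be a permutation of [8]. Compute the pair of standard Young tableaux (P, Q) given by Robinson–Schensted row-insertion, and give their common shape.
P = [1, 2, 5, 8] / [3, 4] / [6, 7];  Q = [1, 3, 7, 8] / [2, 4] / [5, 6];  common shape = (4, 2, 2)

Row-insert the values π_1, π_2, … into P one at a time, bumping the leftmost entry strictly greater than the inserted value down to the next row. The recording tableau Q records, in position (i, j), the step at which that cell was added to P.
  Insert 6 (step 1): P = [6];  Q = [1]
  Insert 3 (step 2): P = [3] / [6];  Q = [1] / [2]
  Insert 7 (step 3): P = [3, 7] / [6];  Q = [1, 3] / [2]
  Insert 4 (step 4): P = [3, 4] / [6, 7];  Q = [1, 3] / [2, 4]
  Insert 1 (step 5): P = [1, 4] / [3, 7] / [6];  Q = [1, 3] / [2, 4] / [5]
  Insert 2 (step 6): P = [1, 2] / [3, 4] / [6, 7];  Q = [1, 3] / [2, 4] / [5, 6]
  Insert 5 (step 7): P = [1, 2, 5] / [3, 4] / [6, 7];  Q = [1, 3, 7] / [2, 4] / [5, 6]
  Insert 8 (step 8): P = [1, 2, 5, 8] / [3, 4] / [6, 7];  Q = [1, 3, 7, 8] / [2, 4] / [5, 6]
Final shape: (4, 2, 2).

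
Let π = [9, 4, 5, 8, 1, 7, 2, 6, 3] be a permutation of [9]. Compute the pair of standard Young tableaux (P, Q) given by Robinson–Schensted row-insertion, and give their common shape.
P = [1, 2, 3] / [4, 5, 6] / [7] / [8] / [9];  Q = [1, 3, 4] / [2, 6, 8] / [5] / [7] / [9];  common shape = (3, 3, 1, 1, 1)

Row-insert the values π_1, π_2, … into P one at a time, bumping the leftmost entry strictly greater than the inserted value down to the next row. The recording tableau Q records, in position (i, j), the step at which that cell was added to P.
  Insert 9 (step 1): P = [9];  Q = [1]
  Insert 4 (step 2): P = [4] / [9];  Q = [1] / [2]
  Insert 5 (step 3): P = [4, 5] / [9];  Q = [1, 3] / [2]
  Insert 8 (step 4): P = [4, 5, 8] / [9];  Q = [1, 3, 4] / [2]
  Insert 1 (step 5): P = [1, 5, 8] / [4] / [9];  Q = [1, 3, 4] / [2] / [5]
  Insert 7 (step 6): P = [1, 5, 7] / [4, 8] / [9];  Q = [1, 3, 4] / [2, 6] / [5]
  Insert 2 (step 7): P = [1, 2, 7] / [4, 5] / [8] / [9];  Q = [1, 3, 4] / [2, 6] / [5] / [7]
  Insert 6 (step 8): P = [1, 2, 6] / [4, 5, 7] / [8] / [9];  Q = [1, 3, 4] / [2, 6, 8] / [5] / [7]
  Insert 3 (step 9): P = [1, 2, 3] / [4, 5, 6] / [7] / [8] / [9];  Q = [1, 3, 4] / [2, 6, 8] / [5] / [7] / [9]
Final shape: (3, 3, 1, 1, 1).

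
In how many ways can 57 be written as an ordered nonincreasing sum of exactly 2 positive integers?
p(57, 2 parts) = 28

Partitions of n into exactly k parts are in bijection with partitions of n − k into at most k parts (subtract 1 from each part). So p(57, exactly 2) = p(55, parts ≤ 2). Computing via the recurrence p(m, j) = p(m, j−1) + p(m−j, j) gives 28.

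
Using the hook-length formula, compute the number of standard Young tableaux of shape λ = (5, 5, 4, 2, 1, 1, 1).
# SYT of shape (5, 5, 4, 2, 1, 1, 1) = 28569996

Hook-length formula: f^λ = n! / Π hook(c), product over all cells c of the Young diagram. For λ = (5, 5, 4, 2, 1, 1, 1), n = 19 boxes. Hook lengths by row (left-to-right, top-to-bottom): [11, 7, 5, 4, 2]; [10, 6, 4, 3, 1]; [8, 4, 2, 1]; [5, 1]; [3]; [2]; [1]. Product of hooks = 4257792000. So f^λ = 19! / 4257792000 = 121645100408832000 / 4257792000 = 28569996.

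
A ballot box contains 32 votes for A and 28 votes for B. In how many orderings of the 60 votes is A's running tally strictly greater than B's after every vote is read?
Strict-lead orderings = 6914663035042301

Total orderings of the 60 votes with 32 for A: C(60, 32) = 103719945525634515. By the Bertrand ballot formula (Cycle Lemma / reflection principle), the number of orderings in which A is strictly ahead of B throughout is (p − q)/(p + q) · C(p + q, p) = (32 − 28)/(32 + 28) · 103719945525634515 = 6914663035042301.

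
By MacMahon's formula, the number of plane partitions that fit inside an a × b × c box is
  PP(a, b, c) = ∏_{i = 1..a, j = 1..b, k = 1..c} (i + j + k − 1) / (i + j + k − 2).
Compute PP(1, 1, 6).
PP(1, 1, 6) = 7

Evaluate the triple product over i = 1..1, j = 1..1, k = 1..6. The factors are (2/1) · (3/2) · (4/3) · (5/4) · (6/5) · (7/6). The numerators and denominators telescope so the product is an integer; carrying out the multiplication exactly gives PP(1, 1, 6) = 7.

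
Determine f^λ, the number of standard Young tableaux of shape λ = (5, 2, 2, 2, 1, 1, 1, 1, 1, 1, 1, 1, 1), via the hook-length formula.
# SYT of shape (5, 2, 2, 2, 1, 1, 1, 1, 1, 1, 1, 1, 1) = 912000

Hook-length formula: f^λ = n! / Π hook(c), product over all cells c of the Young diagram. For λ = (5, 2, 2, 2, 1, 1, 1, 1, 1, 1, 1, 1, 1), n = 20 boxes. Hook lengths by row (left-to-right, top-to-bottom): [17, 7, 3, 2, 1]; [13, 3]; [12, 2]; [11, 1]; [9]; [8]; [7]; [6]; [5]; [4]; [3]; [2]; [1]. Product of hooks = 2667655710720. So f^λ = 20! / 2667655710720 = 2432902008176640000 / 2667655710720 = 912000.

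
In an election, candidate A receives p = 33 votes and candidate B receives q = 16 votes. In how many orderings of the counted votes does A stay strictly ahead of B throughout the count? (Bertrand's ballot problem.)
Strict-lead orderings = 1161588834303

Total orderings of the 49 votes with 33 for A: C(49, 33) = 3348108992991. By the Bertrand ballot formula (Cycle Lemma / reflection principle), the number of orderings in which A is strictly ahead of B throughout is (p − q)/(p + q) · C(p + q, p) = (33 − 16)/(33 + 16) · 3348108992991 = 1161588834303.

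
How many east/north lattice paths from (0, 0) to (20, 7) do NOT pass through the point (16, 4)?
Number of paths = 718455

Total paths from (0, 0) to (20, 7): C(27, 20) = 888030. Paths through (16, 4): (paths (0, 0) → (16, 4)) × (paths (16, 4) → (20, 7)) = C(20, 16) · C(7, 4) = 4845 · 35 = 169575. Avoidance count = 888030 − 169575 = 718455.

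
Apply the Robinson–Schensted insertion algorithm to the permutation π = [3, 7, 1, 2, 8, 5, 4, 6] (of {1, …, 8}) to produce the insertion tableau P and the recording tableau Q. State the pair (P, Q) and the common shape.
P = [1, 2, 4, 6] / [3, 5, 8] / [7];  Q = [1, 2, 5, 8] / [3, 4, 6] / [7];  common shape = (4, 3, 1)

Row-insert the values π_1, π_2, … into P one at a time, bumping the leftmost entry strictly greater than the inserted value down to the next row. The recording tableau Q records, in position (i, j), the step at which that cell was added to P.
  Insert 3 (step 1): P = [3];  Q = [1]
  Insert 7 (step 2): P = [3, 7];  Q = [1, 2]
  Insert 1 (step 3): P = [1, 7] / [3];  Q = [1, 2] / [3]
  Insert 2 (step 4): P = [1, 2] / [3, 7];  Q = [1, 2] / [3, 4]
  Insert 8 (step 5): P = [1, 2, 8] / [3, 7];  Q = [1, 2, 5] / [3, 4]
  Insert 5 (step 6): P = [1, 2, 5] / [3, 7, 8];  Q = [1, 2, 5] / [3, 4, 6]
  Insert 4 (step 7): P = [1, 2, 4] / [3, 5, 8] / [7];  Q = [1, 2, 5] / [3, 4, 6] / [7]
  Insert 6 (step 8): P = [1, 2, 4, 6] / [3, 5, 8] / [7];  Q = [1, 2, 5, 8] / [3, 4, 6] / [7]
Final shape: (4, 3, 1).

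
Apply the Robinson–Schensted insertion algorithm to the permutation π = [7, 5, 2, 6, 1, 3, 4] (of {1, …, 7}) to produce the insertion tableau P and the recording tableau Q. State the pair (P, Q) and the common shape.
P = [1, 3, 4] / [2, 6] / [5] / [7];  Q = [1, 4, 7] / [2, 6] / [3] / [5];  common shape = (3, 2, 1, 1)

Row-insert the values π_1, π_2, … into P one at a time, bumping the leftmost entry strictly greater than the inserted value down to the next row. The recording tableau Q records, in position (i, j), the step at which that cell was added to P.
  Insert 7 (step 1): P = [7];  Q = [1]
  Insert 5 (step 2): P = [5] / [7];  Q = [1] / [2]
  Insert 2 (step 3): P = [2] / [5] / [7];  Q = [1] / [2] / [3]
  Insert 6 (step 4): P = [2, 6] / [5] / [7];  Q = [1, 4] / [2] / [3]
  Insert 1 (step 5): P = [1, 6] / [2] / [5] / [7];  Q = [1, 4] / [2] / [3] / [5]
  Insert 3 (step 6): P = [1, 3] / [2, 6] / [5] / [7];  Q = [1, 4] / [2, 6] / [3] / [5]
  Insert 4 (step 7): P = [1, 3, 4] / [2, 6] / [5] / [7];  Q = [1, 4, 7] / [2, 6] / [3] / [5]
Final shape: (3, 2, 1, 1).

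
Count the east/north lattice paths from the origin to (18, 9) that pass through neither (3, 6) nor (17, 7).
Number of paths = 3583749

Inclusion–exclusion. Total paths: C(27, 18) = 4686825. Through P₁: C(9, 3)·C(18, 15) = 68544. Through P₂: C(24, 17)·C(3, 1) = 1038312. Since P₁ is strictly southwest of P₂, a monotone path through both must visit P₁ then P₂; paths through both = C(9, 3)·C(15, 14)·C(3, 1) = 3780. Avoid both = 4686825 − 68544 − 1038312 + 3780 = 3583749.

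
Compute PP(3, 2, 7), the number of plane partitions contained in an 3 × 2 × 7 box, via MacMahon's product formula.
PP(3, 2, 7) = 4950

Evaluate the triple product over i = 1..3, j = 1..2, k = 1..7. The factors are (2/1) · (3/2) · (4/3) · (5/4) · (6/5) · (7/6) · (8/7) · (3/2) · … (42 factors total). The numerators and denominators telescope so the product is an integer; carrying out the multiplication exactly gives PP(3, 2, 7) = 4950.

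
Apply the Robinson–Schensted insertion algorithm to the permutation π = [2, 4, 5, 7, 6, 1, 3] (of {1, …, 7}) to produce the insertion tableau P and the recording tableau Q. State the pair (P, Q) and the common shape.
P = [1, 3, 5, 6] / [2, 4] / [7];  Q = [1, 2, 3, 4] / [5, 7] / [6];  common shape = (4, 2, 1)

Row-insert the values π_1, π_2, … into P one at a time, bumping the leftmost entry strictly greater than the inserted value down to the next row. The recording tableau Q records, in position (i, j), the step at which that cell was added to P.
  Insert 2 (step 1): P = [2];  Q = [1]
  Insert 4 (step 2): P = [2, 4];  Q = [1, 2]
  Insert 5 (step 3): P = [2, 4, 5];  Q = [1, 2, 3]
  Insert 7 (step 4): P = [2, 4, 5, 7];  Q = [1, 2, 3, 4]
  Insert 6 (step 5): P = [2, 4, 5, 6] / [7];  Q = [1, 2, 3, 4] / [5]
  Insert 1 (step 6): P = [1, 4, 5, 6] / [2] / [7];  Q = [1, 2, 3, 4] / [5] / [6]
  Insert 3 (step 7): P = [1, 3, 5, 6] / [2, 4] / [7];  Q = [1, 2, 3, 4] / [5, 7] / [6]
Final shape: (4, 2, 1).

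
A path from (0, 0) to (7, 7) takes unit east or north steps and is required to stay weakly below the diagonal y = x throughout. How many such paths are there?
Number of paths = 429

By the reflection principle (André's argument), the number of monotone paths to (7, 7) with n ≤ m that never go above y = x is C(14, 7) − C(14, 8) = 3432 − 3003 = 429.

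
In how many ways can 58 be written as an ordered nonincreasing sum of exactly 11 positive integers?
p(58, 11 parts) = 54218

Partitions of n into exactly k parts are in bijection with partitions of n − k into at most k parts (subtract 1 from each part). So p(58, exactly 11) = p(47, parts ≤ 11). Computing via the recurrence p(m, j) = p(m, j−1) + p(m−j, j) gives 54218.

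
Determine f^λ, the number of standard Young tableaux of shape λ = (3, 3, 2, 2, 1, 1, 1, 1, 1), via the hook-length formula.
# SYT of shape (3, 3, 2, 2, 1, 1, 1, 1, 1) = 22113

Hook-length formula: f^λ = n! / Π hook(c), product over all cells c of the Young diagram. For λ = (3, 3, 2, 2, 1, 1, 1, 1, 1), n = 15 boxes. Hook lengths by row (left-to-right, top-to-bottom): [11, 5, 2]; [10, 4, 1]; [8, 2]; [7, 1]; [5]; [4]; [3]; [2]; [1]. Product of hooks = 59136000. So f^λ = 15! / 59136000 = 1307674368000 / 59136000 = 22113.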